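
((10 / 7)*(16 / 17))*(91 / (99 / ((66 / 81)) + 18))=4160 / 4743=0.88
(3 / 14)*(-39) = -117 / 14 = -8.36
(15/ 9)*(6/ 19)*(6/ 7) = 60/ 133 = 0.45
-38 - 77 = -115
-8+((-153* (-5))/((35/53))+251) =9810/7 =1401.43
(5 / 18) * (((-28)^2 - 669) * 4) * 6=2300 / 3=766.67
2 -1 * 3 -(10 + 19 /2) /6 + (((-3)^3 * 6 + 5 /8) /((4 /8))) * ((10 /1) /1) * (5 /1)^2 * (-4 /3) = 1290949 /12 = 107579.08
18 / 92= 9 / 46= 0.20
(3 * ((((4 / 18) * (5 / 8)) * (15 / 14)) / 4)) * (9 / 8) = 225 / 1792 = 0.13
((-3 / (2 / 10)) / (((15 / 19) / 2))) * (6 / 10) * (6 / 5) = -684 / 25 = -27.36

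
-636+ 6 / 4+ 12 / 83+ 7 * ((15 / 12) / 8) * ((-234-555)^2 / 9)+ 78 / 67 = 13350030667 / 177952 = 75020.40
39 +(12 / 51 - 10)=497 / 17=29.24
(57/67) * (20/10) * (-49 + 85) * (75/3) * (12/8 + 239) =24675300/67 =368288.06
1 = 1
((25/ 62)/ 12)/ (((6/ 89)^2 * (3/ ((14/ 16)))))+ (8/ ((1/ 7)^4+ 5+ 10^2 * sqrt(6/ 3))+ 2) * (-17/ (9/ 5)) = -9977117647818625/ 596947324997376 -98001617000 * sqrt(2)/ 259091720919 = -17.25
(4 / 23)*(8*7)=224 / 23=9.74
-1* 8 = -8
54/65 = 0.83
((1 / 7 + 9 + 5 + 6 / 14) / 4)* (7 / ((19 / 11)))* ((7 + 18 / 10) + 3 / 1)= 33099 / 190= 174.21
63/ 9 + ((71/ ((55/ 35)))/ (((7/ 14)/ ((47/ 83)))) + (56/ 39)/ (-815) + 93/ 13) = 1895620942/ 29019705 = 65.32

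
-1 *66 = -66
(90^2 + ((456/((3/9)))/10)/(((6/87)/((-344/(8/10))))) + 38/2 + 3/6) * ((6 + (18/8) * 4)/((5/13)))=-65896623/2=-32948311.50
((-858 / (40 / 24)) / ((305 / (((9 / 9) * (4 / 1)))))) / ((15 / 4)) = -13728 / 7625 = -1.80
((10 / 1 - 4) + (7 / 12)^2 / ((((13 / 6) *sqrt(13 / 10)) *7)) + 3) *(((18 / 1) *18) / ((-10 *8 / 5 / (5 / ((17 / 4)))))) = -3645 / 17 - 945 *sqrt(130) / 22984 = -214.88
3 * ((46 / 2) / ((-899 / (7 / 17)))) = -483 / 15283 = -0.03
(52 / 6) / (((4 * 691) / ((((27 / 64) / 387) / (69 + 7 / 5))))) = 65 / 1338748928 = 0.00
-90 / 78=-15 / 13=-1.15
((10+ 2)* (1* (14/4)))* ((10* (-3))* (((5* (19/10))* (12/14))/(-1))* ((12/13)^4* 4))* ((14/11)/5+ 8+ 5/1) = 124076593152/314171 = 394933.31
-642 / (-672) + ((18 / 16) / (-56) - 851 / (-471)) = 578597 / 211008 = 2.74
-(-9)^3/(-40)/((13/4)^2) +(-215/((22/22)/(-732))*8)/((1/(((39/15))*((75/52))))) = 3989581542/845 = 4721398.27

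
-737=-737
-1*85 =-85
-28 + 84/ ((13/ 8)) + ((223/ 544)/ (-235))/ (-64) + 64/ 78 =7821771257/ 319088640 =24.51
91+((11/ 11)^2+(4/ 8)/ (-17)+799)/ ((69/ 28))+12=501605/ 1173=427.63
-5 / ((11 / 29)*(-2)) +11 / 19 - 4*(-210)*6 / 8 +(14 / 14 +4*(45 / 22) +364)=422327 / 418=1010.35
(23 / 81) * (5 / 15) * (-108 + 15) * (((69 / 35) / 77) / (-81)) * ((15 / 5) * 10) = 0.08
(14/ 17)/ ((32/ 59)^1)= 413/ 272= 1.52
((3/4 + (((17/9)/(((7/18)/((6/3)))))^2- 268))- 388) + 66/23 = -2515523/4508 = -558.01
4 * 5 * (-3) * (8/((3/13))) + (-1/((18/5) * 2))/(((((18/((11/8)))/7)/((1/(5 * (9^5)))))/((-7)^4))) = -636709018157/306110016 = -2080.00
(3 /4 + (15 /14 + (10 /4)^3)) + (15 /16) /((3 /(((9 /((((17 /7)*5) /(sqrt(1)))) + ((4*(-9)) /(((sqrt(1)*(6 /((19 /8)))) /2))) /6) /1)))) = 123331 /7616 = 16.19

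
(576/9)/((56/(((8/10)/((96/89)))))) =89/105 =0.85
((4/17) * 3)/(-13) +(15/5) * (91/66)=19847/4862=4.08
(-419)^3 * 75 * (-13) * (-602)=-43176076630050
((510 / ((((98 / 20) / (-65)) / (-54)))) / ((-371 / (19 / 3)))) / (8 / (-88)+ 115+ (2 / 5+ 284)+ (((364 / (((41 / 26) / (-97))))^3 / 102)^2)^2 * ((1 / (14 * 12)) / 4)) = -1427744751617510463971223451777072500 / 49968035233599514838725790332727439957168139454855670484622048105135662397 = -0.00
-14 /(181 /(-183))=2562 /181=14.15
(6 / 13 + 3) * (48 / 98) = 1080 / 637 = 1.70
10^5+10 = 100010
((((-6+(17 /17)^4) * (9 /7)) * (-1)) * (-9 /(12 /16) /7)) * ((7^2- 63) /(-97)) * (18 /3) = -6480 /679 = -9.54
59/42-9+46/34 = -4457/714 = -6.24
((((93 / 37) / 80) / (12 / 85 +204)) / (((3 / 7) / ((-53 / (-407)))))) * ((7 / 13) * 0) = 0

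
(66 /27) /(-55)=-2 /45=-0.04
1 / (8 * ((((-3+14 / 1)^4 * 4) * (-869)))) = -1 / 407136928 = -0.00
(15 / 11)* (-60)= -900 / 11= -81.82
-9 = -9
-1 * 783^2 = -613089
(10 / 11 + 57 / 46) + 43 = 22845 / 506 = 45.15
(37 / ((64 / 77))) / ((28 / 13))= 5291 / 256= 20.67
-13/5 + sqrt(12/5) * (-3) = -6 * sqrt(15)/5-13/5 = -7.25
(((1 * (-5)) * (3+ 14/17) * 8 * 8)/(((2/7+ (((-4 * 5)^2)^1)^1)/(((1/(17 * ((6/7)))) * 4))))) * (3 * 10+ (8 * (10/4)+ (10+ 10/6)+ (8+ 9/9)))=-216070400/3644001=-59.29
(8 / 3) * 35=280 / 3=93.33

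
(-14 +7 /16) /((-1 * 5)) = 2.71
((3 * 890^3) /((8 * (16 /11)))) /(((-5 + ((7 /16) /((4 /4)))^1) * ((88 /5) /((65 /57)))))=-28639365625 /11096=-2581053.14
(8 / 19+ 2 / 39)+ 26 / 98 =26783 / 36309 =0.74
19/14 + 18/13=499/182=2.74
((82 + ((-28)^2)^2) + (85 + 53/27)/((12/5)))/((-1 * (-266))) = 49796713/21546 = 2311.18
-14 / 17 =-0.82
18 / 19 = 0.95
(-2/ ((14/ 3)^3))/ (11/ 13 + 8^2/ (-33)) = 11583/ 643468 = 0.02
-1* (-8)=8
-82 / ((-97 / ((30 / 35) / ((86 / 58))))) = 14268 / 29197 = 0.49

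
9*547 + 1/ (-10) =49229/ 10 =4922.90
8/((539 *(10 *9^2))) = 4/218295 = 0.00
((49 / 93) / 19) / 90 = 49 / 159030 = 0.00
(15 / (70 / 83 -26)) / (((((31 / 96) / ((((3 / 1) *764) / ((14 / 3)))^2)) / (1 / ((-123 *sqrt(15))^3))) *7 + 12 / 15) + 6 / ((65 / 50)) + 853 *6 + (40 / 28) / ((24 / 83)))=-3602746621987183564275200 / 29777422263006509842968271349 -183753235810102184590000 *sqrt(15) / 29777422263006509842968271349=-0.00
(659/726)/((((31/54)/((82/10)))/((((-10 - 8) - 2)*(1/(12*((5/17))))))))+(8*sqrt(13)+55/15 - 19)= -4996637/56265+8*sqrt(13)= -59.96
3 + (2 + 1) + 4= 10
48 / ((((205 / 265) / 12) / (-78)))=-2381184 / 41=-58077.66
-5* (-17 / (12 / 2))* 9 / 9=85 / 6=14.17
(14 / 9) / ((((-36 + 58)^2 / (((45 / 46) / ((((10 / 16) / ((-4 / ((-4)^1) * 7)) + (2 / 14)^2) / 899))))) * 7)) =440510 / 119669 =3.68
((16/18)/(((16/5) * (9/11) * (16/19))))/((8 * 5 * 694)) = 209/14390784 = 0.00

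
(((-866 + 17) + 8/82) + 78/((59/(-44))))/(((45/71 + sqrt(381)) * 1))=2336830455/1547027908 - 11060997487 * sqrt(381)/4641083724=-45.01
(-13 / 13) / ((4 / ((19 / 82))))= -19 / 328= -0.06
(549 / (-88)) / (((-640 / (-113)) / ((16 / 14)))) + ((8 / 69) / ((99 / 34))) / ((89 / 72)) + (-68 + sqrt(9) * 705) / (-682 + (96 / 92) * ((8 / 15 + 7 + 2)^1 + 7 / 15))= -9990963485291 / 2337199751040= -4.27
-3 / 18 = -1 / 6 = -0.17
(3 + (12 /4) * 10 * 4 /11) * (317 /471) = 16167 /1727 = 9.36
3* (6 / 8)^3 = 81 / 64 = 1.27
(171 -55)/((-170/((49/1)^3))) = -6823642/85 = -80278.14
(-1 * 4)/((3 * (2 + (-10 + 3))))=4/15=0.27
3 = 3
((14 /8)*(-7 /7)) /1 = -7 /4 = -1.75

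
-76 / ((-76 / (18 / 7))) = 18 / 7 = 2.57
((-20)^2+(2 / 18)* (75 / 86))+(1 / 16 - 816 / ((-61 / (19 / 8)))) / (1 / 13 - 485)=317504332487 / 793698816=400.03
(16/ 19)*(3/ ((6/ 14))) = 112/ 19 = 5.89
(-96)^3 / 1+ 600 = -884136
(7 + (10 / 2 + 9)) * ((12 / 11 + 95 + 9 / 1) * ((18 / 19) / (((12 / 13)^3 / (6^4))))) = 720014022 / 209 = 3445043.17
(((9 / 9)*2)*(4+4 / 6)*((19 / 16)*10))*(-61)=-40565 / 6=-6760.83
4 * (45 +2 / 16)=361 / 2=180.50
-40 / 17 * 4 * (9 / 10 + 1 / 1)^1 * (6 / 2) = -912 / 17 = -53.65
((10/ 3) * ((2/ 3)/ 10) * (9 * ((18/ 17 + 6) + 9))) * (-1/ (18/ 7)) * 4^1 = -2548/ 51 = -49.96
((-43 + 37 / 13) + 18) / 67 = -288 / 871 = -0.33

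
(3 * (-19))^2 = 3249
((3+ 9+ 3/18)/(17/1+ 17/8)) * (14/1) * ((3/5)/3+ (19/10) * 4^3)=829864/765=1084.79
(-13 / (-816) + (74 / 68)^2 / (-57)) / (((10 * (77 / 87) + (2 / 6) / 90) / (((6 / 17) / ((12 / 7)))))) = -11665395 / 103546466608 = -0.00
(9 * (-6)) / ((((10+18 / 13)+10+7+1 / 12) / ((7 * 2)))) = -117936 / 4441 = -26.56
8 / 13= 0.62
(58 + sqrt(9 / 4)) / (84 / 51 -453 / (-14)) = 14161 / 8093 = 1.75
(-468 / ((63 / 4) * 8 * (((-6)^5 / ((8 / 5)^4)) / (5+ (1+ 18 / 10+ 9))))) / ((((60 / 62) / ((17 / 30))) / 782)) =1371515392 / 56953125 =24.08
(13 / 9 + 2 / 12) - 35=-601 / 18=-33.39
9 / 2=4.50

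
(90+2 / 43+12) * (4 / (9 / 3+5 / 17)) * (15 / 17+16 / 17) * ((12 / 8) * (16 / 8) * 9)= 1836378 / 301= 6100.92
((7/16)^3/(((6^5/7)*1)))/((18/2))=2401/286654464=0.00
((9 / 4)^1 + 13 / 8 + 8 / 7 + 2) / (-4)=-393 / 224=-1.75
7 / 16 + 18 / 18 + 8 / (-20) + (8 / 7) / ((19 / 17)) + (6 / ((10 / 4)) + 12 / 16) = 11087 / 2128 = 5.21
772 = 772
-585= -585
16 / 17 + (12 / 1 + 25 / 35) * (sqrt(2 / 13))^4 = 1.24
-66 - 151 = -217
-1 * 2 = -2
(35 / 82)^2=1225 / 6724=0.18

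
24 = 24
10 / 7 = 1.43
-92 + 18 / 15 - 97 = -187.80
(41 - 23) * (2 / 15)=2.40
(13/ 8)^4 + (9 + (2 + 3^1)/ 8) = 67985/ 4096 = 16.60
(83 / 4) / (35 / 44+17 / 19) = 17347 / 1413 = 12.28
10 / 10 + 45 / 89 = 134 / 89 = 1.51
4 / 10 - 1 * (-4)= 22 / 5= 4.40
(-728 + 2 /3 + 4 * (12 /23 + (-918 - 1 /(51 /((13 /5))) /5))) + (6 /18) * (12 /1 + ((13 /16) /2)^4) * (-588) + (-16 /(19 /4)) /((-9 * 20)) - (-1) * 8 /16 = -2959516323745573 /438180249600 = -6754.11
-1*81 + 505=424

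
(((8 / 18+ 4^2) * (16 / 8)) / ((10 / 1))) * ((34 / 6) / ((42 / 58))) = 72964 / 2835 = 25.74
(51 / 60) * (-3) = -51 / 20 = -2.55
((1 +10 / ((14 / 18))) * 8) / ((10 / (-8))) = -3104 / 35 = -88.69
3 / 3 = 1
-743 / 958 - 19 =-18945 / 958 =-19.78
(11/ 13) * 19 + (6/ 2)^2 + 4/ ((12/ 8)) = 1082/ 39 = 27.74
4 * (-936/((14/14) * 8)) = -468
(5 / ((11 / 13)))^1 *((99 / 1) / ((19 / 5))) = 2925 / 19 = 153.95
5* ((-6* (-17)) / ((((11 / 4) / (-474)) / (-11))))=966960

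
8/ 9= 0.89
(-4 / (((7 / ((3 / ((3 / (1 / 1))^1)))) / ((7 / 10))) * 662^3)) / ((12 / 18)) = -3 / 1450587640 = -0.00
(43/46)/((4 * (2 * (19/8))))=43/874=0.05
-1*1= -1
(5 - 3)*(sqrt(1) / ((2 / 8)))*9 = 72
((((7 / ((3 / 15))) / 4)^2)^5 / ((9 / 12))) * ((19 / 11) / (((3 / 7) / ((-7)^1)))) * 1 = -2568207586123046875 / 25952256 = -98958933902.43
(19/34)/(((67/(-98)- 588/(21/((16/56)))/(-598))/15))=-1391845/111299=-12.51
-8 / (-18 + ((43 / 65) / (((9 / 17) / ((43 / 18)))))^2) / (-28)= -221761800 / 7054758977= -0.03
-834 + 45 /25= -4161 /5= -832.20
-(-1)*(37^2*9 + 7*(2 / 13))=160187 / 13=12322.08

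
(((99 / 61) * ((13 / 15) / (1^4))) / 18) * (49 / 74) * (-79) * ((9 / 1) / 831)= -0.04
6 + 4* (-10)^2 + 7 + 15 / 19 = 7862 / 19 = 413.79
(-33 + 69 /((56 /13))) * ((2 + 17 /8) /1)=-31383 /448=-70.05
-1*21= -21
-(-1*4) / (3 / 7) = 9.33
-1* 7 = -7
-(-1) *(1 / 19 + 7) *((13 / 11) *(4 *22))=13936 / 19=733.47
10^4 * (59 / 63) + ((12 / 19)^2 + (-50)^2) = 269856572 / 22743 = 11865.48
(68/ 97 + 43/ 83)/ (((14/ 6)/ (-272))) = -8009040/ 56357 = -142.11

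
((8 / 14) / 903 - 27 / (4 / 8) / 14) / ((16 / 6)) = -24377 / 16856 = -1.45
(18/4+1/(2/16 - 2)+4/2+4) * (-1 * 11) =-3289/30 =-109.63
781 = 781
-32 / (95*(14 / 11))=-176 / 665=-0.26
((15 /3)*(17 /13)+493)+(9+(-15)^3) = -37264 /13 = -2866.46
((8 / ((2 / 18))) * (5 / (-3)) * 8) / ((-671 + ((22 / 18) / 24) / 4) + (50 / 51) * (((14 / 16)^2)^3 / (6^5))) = 49900809093120 / 34877921631959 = 1.43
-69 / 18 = -23 / 6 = -3.83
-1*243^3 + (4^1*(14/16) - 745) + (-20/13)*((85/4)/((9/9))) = -14349681.19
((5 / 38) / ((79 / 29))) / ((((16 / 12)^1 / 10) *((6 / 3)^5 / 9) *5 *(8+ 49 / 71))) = 277965 / 118542976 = 0.00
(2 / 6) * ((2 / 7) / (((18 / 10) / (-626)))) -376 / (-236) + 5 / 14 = -695183 / 22302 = -31.17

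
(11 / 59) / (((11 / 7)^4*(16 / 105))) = 252105 / 1256464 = 0.20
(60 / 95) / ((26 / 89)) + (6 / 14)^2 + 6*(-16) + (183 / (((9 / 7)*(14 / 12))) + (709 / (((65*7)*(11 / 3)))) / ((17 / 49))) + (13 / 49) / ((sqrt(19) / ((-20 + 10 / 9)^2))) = 375700*sqrt(19) / 75411 + 334629304 / 11316305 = 51.29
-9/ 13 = -0.69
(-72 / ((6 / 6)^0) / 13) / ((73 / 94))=-6768 / 949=-7.13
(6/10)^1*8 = 24/5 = 4.80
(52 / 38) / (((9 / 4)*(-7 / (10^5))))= -10400000 / 1197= -8688.39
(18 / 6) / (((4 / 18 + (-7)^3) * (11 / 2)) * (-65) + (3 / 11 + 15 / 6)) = 297 / 12132037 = 0.00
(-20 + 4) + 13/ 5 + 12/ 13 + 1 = -746/ 65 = -11.48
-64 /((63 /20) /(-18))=2560 /7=365.71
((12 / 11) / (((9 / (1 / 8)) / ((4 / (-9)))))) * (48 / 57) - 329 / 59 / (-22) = 165001 / 665874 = 0.25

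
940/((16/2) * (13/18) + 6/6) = 8460/61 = 138.69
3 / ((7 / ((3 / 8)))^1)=9 / 56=0.16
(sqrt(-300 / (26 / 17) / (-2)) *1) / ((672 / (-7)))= -5 *sqrt(663) / 1248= -0.10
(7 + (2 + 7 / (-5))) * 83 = 3154 / 5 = 630.80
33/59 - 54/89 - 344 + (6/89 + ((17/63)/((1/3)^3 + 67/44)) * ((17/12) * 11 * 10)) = -317.02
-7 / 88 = -0.08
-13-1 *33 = -46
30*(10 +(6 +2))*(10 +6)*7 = 60480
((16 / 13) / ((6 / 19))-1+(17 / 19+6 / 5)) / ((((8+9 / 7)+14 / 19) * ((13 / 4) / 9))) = 1553664 / 1126385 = 1.38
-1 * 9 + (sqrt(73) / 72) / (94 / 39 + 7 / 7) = -9 + 13 * sqrt(73) / 3192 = -8.97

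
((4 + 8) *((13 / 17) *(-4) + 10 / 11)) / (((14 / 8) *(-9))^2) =-0.10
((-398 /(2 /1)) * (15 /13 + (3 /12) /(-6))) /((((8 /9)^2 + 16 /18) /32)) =-1864431 /442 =-4218.17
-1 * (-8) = 8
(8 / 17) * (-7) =-56 / 17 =-3.29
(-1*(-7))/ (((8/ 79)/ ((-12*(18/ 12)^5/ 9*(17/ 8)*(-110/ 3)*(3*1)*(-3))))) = -125644365/ 256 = -490798.30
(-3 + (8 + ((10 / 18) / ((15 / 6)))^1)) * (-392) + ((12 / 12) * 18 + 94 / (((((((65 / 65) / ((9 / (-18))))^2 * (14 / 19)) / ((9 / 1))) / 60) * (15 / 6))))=4859.75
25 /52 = 0.48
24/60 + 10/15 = 1.07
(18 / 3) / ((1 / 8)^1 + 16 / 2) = 0.74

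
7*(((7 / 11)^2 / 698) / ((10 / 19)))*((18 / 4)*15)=175959 / 337832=0.52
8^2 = 64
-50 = -50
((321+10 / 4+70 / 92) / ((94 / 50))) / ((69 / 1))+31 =832903 / 24863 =33.50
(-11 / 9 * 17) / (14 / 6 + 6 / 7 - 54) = 119 / 291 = 0.41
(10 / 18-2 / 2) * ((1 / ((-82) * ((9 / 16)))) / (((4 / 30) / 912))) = 24320 / 369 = 65.91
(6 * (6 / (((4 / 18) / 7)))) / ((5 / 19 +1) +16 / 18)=96957 / 184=526.94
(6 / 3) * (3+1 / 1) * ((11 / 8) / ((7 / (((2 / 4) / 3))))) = 11 / 42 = 0.26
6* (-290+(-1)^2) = -1734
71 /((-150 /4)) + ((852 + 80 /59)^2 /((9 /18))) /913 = 379786867874 /238361475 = 1593.32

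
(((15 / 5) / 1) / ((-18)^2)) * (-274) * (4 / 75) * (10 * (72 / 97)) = -4384 / 4365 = -1.00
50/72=25/36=0.69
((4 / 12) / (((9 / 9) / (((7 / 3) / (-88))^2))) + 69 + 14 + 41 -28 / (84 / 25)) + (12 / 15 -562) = -465778123 / 1045440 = -445.53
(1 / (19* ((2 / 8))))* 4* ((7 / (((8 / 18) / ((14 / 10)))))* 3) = 5292 / 95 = 55.71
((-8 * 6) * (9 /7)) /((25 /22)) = -9504 /175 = -54.31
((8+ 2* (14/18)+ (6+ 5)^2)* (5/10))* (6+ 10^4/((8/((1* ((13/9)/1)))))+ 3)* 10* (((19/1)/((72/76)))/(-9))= -2639537.39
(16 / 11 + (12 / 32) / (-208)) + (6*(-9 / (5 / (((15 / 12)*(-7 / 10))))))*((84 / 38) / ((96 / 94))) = 38093677 / 1738880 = 21.91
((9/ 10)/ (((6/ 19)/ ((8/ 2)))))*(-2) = -114/ 5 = -22.80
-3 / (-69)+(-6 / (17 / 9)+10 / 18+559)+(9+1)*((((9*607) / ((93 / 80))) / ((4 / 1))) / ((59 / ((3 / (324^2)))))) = 580172528623 / 1042672662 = 556.43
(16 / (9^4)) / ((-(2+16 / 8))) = -4 / 6561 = -0.00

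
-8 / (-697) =8 / 697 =0.01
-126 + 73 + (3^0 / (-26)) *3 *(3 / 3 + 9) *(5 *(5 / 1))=-1064 / 13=-81.85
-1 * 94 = -94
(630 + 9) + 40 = 679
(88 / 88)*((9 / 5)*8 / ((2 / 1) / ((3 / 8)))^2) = 81 / 160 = 0.51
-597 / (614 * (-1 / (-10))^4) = -2985000 / 307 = -9723.13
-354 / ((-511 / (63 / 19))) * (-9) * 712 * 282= -5757280416 / 1387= -4150887.11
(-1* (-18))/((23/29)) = 522/23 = 22.70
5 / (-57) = -5 / 57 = -0.09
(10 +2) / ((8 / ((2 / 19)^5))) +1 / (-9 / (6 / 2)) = -2475955 / 7428297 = -0.33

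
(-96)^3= -884736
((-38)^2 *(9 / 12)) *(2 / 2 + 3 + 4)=8664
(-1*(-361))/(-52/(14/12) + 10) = -2527/242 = -10.44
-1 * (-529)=529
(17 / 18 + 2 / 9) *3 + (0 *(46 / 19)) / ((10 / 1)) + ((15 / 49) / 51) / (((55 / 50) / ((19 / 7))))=450887 / 128282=3.51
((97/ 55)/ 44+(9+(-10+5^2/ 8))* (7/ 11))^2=45414121/ 23425600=1.94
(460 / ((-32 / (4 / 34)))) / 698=-115 / 47464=-0.00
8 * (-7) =-56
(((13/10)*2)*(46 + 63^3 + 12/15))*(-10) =-32512194/5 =-6502438.80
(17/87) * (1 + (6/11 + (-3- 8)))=-1768/957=-1.85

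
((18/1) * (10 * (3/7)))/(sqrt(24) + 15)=2700/469-360 * sqrt(6)/469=3.88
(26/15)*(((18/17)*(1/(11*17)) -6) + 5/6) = -1279733/143055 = -8.95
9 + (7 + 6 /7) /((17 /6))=1401 /119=11.77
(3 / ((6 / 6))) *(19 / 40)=57 / 40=1.42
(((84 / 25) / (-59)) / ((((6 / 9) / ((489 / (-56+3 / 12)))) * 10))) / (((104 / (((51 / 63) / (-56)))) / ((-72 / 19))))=224451 / 5687113250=0.00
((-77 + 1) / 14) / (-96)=19 / 336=0.06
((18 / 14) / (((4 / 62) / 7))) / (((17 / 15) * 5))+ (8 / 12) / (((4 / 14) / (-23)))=-2963 / 102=-29.05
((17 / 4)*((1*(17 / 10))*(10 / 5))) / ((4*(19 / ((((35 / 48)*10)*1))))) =10115 / 7296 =1.39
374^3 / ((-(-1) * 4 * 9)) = 13078406 / 9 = 1453156.22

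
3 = 3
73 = 73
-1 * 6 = -6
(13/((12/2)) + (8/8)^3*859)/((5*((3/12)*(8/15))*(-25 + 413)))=5167/1552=3.33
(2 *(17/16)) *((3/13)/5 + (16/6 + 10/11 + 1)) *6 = 84269/1430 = 58.93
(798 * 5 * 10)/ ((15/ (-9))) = -23940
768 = 768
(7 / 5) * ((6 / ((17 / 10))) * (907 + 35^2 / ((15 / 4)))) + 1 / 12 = 6095.85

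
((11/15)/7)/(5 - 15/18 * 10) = -11/350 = -0.03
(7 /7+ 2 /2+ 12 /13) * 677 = 25726 /13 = 1978.92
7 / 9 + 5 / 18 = 19 / 18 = 1.06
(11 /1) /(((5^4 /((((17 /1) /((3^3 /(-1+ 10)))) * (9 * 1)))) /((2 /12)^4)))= 187 /270000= 0.00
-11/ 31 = -0.35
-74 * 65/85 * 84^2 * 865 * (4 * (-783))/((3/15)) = 91947835324800/17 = 5408696195576.47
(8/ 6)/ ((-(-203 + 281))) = -2/ 117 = -0.02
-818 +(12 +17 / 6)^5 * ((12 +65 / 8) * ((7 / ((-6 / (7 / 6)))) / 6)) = -44063636400265 / 13436928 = -3279293.93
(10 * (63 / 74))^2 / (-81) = -1225 / 1369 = -0.89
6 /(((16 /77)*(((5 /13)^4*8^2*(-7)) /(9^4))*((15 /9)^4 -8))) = 500890051233 /7360000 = 68055.71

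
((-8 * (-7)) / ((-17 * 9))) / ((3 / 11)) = -1.34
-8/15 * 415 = -221.33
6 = 6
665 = 665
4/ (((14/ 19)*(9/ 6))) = 76/ 21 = 3.62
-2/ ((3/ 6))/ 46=-2/ 23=-0.09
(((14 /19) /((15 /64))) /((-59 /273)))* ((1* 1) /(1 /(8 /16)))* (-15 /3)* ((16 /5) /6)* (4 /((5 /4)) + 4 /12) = 17285632 /252225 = 68.53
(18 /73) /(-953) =-18 /69569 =-0.00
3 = 3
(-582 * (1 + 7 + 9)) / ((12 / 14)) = -11543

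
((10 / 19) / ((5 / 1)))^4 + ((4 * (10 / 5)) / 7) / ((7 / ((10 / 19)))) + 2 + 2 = 26092420 / 6385729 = 4.09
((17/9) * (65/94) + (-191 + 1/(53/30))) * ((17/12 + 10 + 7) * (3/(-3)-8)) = 1874104973/59784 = 31347.94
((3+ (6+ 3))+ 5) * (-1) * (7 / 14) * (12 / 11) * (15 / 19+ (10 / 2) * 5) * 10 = -499800 / 209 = -2391.39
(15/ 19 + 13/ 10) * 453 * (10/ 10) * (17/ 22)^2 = 51974049/ 91960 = 565.18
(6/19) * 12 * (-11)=-792/19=-41.68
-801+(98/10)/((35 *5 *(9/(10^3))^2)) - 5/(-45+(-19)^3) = -61314019/559224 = -109.64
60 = 60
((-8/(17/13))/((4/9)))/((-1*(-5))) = -234/85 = -2.75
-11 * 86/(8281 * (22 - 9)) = -946/107653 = -0.01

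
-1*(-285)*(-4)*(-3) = 3420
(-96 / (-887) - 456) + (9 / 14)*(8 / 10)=-455.38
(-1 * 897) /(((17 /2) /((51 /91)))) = -414 /7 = -59.14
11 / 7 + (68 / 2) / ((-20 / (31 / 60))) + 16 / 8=11311 / 4200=2.69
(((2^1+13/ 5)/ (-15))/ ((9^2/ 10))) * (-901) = 34.11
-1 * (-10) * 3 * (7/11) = 210/11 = 19.09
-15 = -15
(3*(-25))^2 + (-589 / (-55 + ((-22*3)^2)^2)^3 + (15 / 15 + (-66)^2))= 68193191378354922058071073 / 6831616046719587463241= 9982.00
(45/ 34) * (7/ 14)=45/ 68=0.66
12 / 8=3 / 2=1.50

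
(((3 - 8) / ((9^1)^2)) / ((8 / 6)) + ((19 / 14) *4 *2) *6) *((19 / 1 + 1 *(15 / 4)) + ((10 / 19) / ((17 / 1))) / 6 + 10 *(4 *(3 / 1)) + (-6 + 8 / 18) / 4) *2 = 80896673891 / 4395384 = 18404.92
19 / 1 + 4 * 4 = 35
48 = 48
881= 881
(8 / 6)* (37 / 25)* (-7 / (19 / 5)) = -1036 / 285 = -3.64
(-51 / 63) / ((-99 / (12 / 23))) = 0.00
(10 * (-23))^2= 52900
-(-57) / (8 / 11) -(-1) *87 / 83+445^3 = 58512479737 / 664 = 88121204.42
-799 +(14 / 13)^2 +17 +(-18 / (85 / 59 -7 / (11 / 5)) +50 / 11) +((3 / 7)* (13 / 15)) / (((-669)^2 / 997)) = -504094403083972 / 658124576109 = -765.96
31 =31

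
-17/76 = -0.22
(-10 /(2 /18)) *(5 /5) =-90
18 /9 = 2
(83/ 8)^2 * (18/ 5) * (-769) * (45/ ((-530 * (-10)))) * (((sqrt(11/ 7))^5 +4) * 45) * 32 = -3861980289/ 265-467299614969 * sqrt(77)/ 363580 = -25851736.72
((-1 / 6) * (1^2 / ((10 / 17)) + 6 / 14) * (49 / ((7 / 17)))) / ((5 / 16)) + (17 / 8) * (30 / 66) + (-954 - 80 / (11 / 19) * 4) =-1640.85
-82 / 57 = -1.44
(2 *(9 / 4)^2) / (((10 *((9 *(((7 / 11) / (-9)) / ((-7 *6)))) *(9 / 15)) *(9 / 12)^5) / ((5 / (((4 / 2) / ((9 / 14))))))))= 754.29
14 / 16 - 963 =-7697 / 8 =-962.12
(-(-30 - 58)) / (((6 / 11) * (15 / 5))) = 484 / 9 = 53.78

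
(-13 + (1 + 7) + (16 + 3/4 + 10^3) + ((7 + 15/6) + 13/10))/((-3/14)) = -47719/10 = -4771.90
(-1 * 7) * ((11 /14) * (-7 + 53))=-253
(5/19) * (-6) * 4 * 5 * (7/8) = -27.63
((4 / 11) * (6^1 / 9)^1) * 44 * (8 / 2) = 128 / 3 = 42.67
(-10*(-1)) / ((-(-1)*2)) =5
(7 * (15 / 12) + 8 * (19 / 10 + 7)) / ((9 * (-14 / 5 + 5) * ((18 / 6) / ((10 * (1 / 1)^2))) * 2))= 2665 / 396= 6.73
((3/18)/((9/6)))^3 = 1/729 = 0.00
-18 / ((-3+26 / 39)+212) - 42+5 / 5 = -41.09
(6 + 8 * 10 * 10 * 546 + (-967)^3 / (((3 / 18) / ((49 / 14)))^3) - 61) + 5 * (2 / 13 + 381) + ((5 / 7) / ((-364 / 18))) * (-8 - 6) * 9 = -762041592656688 / 91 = -8374083435787.78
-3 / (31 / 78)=-234 / 31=-7.55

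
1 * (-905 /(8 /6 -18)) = 543 /10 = 54.30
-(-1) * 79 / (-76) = -1.04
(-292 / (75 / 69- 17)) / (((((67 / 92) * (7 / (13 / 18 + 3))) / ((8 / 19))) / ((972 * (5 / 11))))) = 222433920 / 89243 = 2492.45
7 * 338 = 2366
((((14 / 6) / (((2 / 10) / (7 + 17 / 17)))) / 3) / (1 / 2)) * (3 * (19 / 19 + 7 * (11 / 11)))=4480 / 3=1493.33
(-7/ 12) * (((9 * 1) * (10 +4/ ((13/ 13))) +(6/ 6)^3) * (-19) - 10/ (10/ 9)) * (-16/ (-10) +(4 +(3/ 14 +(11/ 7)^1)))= 10434.78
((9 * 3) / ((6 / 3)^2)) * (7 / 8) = 5.91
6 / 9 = 2 / 3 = 0.67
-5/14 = -0.36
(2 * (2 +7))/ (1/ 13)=234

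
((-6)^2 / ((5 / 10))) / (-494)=-36 / 247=-0.15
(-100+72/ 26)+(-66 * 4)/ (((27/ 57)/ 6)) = -44736/ 13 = -3441.23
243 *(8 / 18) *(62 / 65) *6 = 40176 / 65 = 618.09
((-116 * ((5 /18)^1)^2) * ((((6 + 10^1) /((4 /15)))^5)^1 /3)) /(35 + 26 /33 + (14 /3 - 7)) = -69347826.09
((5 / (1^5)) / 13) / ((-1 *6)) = -0.06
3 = 3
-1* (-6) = 6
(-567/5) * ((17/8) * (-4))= 9639/10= 963.90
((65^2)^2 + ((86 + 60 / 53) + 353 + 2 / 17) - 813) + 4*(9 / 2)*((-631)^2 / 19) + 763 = 312048905158 / 17119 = 18228220.41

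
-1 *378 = -378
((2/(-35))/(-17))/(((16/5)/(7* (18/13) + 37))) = 607/12376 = 0.05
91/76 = 1.20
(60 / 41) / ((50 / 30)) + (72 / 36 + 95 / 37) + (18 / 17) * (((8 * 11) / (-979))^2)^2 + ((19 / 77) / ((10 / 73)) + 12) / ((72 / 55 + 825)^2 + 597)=5.45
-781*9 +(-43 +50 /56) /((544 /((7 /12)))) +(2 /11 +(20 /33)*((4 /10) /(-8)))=-2018923177 /287232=-7028.89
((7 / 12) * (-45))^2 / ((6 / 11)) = 1263.28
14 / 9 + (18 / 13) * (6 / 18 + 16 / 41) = 12268 / 4797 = 2.56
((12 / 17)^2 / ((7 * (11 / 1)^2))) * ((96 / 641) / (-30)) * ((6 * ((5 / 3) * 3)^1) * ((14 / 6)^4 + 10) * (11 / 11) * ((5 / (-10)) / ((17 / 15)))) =4110080 / 2667400351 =0.00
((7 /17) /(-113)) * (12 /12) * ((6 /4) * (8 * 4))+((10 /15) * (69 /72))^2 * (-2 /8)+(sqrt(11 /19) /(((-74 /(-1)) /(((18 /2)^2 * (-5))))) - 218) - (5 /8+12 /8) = -2194864921 /9958464 - 405 * sqrt(209) /1406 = -224.57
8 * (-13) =-104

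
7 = 7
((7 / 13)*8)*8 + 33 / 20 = 9389 / 260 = 36.11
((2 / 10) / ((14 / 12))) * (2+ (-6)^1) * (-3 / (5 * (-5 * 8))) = -9 / 875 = -0.01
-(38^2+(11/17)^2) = -417437/289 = -1444.42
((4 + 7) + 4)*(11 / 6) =55 / 2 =27.50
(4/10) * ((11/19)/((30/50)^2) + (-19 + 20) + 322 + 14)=115804/855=135.44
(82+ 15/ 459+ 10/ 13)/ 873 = 164693/ 1736397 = 0.09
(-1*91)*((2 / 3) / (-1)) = 60.67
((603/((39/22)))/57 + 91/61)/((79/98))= 11014318/1190293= 9.25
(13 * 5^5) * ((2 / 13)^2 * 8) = 100000 / 13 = 7692.31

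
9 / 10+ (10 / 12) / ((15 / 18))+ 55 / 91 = 2279 / 910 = 2.50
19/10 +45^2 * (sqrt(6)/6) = 19/10 +675 * sqrt(6)/2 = 828.60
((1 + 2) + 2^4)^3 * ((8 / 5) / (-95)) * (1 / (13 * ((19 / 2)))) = -304 / 325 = -0.94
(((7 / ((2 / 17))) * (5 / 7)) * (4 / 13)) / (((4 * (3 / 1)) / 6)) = 85 / 13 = 6.54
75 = 75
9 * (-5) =-45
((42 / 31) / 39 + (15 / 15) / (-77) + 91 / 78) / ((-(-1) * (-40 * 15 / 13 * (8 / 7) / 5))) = -221267 / 1964160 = -0.11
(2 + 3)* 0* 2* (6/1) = 0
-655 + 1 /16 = -10479 /16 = -654.94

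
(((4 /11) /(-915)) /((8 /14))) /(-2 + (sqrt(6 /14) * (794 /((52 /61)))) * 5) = -0.00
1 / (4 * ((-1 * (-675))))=1 / 2700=0.00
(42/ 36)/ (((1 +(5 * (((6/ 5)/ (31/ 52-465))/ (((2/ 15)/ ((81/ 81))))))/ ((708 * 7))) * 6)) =69814759/ 359040312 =0.19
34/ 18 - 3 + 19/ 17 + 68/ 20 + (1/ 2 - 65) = -93473/ 1530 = -61.09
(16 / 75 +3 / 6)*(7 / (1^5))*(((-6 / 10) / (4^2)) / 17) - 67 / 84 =-1154729 / 1428000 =-0.81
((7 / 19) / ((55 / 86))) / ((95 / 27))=16254 / 99275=0.16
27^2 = 729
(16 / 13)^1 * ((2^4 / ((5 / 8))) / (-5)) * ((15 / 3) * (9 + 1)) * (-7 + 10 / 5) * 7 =143360 / 13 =11027.69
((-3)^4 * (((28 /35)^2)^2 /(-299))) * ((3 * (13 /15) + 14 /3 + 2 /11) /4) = -2123712 /10278125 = -0.21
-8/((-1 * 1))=8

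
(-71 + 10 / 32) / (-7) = 1131 / 112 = 10.10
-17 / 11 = -1.55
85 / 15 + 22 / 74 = 662 / 111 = 5.96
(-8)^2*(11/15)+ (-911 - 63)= -13906/15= -927.07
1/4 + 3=13/4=3.25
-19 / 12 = -1.58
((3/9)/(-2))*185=-185/6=-30.83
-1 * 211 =-211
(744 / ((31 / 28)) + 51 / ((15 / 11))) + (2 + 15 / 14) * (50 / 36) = 713.67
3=3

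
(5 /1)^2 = 25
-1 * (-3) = 3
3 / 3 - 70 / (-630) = 1.11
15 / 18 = 5 / 6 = 0.83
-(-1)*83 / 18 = 83 / 18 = 4.61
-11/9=-1.22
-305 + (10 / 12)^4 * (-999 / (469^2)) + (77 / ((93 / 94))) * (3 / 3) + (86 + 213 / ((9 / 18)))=93224033989 / 327301968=284.83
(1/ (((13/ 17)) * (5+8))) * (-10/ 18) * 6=-170/ 507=-0.34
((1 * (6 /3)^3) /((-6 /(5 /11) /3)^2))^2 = 2500 /14641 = 0.17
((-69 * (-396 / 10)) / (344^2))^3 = 318751954191 / 25892303048704000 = 0.00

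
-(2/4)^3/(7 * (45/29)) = -29/2520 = -0.01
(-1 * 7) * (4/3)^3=-448/27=-16.59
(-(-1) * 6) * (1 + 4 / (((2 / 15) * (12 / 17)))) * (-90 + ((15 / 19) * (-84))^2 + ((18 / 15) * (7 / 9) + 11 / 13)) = 26393339379 / 23465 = 1124796.05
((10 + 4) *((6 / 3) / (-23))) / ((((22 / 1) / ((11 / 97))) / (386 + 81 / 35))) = -2.44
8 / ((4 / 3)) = 6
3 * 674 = 2022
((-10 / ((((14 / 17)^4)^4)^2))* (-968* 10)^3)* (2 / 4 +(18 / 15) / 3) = 4719262311816129128829184645711726926816863086125 / 1158076352947993335620225414987776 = 4075087363456475.68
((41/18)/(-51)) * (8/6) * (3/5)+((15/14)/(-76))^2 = -92315497/2598160320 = -0.04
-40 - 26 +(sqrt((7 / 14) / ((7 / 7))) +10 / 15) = -196 / 3 +sqrt(2) / 2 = -64.63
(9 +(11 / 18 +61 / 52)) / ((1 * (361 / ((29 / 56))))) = 20909 / 1351584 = 0.02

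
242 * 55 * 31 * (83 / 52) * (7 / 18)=119863205 / 468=256117.96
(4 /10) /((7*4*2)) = 1 /140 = 0.01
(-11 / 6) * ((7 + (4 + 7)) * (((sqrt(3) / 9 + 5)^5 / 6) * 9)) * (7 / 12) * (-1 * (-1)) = -44504075 / 486 - 43983863 * sqrt(3) / 4374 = -108989.25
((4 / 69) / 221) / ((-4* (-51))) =1 / 777699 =0.00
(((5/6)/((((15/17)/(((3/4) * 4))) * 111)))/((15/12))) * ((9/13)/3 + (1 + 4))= 2312/21645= 0.11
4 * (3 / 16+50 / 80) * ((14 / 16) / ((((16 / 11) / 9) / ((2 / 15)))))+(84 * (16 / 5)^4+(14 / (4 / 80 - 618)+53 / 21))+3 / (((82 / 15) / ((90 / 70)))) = 15005807479289381 / 1702575840000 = 8813.59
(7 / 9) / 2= 7 / 18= 0.39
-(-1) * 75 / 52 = 1.44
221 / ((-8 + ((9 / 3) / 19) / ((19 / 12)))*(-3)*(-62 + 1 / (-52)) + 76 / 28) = -7260071 / 48198758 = -0.15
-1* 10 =-10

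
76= 76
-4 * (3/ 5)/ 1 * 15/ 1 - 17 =-53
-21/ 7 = -3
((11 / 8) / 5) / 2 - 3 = -2.86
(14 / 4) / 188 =7 / 376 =0.02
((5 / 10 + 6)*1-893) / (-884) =1773 / 1768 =1.00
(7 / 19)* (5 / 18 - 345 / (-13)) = 9.88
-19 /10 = -1.90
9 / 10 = 0.90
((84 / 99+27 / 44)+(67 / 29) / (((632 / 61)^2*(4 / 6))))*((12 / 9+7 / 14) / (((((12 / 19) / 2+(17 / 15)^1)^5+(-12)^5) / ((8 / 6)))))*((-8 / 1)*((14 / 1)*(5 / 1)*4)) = 2784666425633114203125 / 84678188229076018393223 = 0.03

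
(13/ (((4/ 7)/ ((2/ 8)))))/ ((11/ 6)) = 273/ 88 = 3.10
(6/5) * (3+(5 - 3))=6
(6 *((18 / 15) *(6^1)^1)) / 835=216 / 4175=0.05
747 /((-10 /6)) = -2241 /5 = -448.20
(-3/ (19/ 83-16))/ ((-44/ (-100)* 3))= 2075/ 14399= 0.14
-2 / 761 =-0.00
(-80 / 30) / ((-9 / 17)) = 136 / 27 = 5.04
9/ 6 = 3/ 2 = 1.50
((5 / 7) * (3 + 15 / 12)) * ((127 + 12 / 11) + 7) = 63155 / 154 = 410.10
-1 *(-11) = 11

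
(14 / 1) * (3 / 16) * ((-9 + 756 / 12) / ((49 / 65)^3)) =22244625 / 67228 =330.88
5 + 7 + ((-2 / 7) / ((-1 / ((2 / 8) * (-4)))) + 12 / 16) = 349 / 28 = 12.46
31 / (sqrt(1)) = 31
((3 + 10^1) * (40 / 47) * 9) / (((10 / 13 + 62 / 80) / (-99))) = -21902400 / 3431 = -6383.68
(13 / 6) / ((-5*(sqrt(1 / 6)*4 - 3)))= 13*sqrt(6) / 285 + 39 / 190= 0.32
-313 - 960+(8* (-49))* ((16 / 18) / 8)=-1316.56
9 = 9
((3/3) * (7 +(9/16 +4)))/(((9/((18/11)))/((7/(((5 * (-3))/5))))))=-4.91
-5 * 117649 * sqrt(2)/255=-3262.37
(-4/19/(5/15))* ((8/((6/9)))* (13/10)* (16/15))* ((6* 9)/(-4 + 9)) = -113.50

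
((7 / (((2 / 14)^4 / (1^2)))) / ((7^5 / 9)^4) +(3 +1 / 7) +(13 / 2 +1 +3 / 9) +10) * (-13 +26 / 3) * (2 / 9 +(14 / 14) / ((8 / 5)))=-473829020084932655 / 6152839716886128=-77.01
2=2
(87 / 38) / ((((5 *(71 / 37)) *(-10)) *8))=-3219 / 1079200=-0.00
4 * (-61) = -244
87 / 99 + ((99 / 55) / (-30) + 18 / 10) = 4321 / 1650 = 2.62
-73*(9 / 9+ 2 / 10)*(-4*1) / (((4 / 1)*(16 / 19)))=104.02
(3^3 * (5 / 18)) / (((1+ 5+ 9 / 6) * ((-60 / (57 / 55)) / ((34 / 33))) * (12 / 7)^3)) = -110789 / 31363200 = -0.00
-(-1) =1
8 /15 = 0.53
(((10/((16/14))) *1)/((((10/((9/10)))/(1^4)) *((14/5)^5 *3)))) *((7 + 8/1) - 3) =5625/307328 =0.02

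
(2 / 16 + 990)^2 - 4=62741985 / 64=980343.52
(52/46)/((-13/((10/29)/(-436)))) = 5/72703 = 0.00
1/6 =0.17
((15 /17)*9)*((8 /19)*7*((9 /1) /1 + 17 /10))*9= 728028 /323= 2253.96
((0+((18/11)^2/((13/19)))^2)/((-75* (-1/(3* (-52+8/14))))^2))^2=38594412149463214718976/9187282440361650625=4200.85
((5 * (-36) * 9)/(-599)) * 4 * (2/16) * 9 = 7290/599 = 12.17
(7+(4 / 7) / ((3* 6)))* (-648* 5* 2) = -318960 / 7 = -45565.71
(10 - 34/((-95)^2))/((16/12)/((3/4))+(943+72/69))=18674712/1766959625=0.01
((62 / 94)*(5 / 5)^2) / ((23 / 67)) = 2077 / 1081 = 1.92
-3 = -3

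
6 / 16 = 0.38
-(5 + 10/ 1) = -15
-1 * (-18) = 18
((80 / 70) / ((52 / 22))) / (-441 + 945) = 11 / 11466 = 0.00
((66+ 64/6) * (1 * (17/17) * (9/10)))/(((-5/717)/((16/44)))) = -197892/55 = -3598.04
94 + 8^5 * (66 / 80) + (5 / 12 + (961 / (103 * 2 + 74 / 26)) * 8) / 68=6677864783 / 246160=27128.15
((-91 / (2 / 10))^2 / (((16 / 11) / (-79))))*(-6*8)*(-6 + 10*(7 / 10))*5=2698570875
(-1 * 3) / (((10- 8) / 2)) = -3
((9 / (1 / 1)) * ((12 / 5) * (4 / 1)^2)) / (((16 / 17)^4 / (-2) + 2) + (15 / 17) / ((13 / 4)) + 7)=1876215744 / 48203765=38.92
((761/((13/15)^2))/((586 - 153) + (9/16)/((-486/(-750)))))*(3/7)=73969200/73910291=1.00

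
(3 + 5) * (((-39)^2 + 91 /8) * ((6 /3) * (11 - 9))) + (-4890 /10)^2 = 288157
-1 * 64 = -64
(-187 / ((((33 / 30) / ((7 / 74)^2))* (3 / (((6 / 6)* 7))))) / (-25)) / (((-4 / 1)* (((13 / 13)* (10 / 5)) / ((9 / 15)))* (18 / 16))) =-5831 / 616050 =-0.01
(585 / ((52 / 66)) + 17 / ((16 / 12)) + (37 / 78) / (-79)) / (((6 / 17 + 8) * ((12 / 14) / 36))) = 1107607613 / 291668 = 3797.49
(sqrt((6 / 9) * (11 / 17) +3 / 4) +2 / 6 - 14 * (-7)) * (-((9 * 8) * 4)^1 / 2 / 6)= -2360 - 4 * sqrt(12291) / 17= -2386.09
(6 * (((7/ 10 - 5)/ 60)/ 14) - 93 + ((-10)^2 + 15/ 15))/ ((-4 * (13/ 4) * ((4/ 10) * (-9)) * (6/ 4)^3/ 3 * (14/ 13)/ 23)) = 85537/ 26460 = 3.23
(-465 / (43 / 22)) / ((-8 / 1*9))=1705 / 516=3.30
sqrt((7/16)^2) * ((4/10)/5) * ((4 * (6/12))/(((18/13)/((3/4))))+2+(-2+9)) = 847/2400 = 0.35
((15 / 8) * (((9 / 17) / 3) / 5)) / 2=9 / 272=0.03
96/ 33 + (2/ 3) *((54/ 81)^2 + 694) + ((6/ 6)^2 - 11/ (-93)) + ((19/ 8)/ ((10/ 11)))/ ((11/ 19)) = 347290127/ 736560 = 471.50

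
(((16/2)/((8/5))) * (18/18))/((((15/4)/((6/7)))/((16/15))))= 128/105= 1.22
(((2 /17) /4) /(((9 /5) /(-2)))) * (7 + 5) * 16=-320 /51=-6.27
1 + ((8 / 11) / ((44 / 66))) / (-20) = 52 / 55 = 0.95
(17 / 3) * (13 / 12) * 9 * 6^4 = 71604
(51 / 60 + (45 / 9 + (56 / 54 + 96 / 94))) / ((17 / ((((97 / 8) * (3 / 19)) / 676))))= 19469161 / 14777792640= 0.00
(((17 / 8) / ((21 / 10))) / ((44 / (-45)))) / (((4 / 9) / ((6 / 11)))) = -34425 / 27104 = -1.27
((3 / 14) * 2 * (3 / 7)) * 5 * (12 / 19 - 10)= -8010 / 931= -8.60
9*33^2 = 9801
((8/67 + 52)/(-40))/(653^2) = -873/285694030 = -0.00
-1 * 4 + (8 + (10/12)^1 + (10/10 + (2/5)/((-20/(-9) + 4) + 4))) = 2026/345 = 5.87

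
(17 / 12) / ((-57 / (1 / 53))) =-0.00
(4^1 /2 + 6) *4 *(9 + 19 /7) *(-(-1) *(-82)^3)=-1446789632 /7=-206684233.14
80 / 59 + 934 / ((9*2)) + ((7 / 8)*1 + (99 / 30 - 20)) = 794797 / 21240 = 37.42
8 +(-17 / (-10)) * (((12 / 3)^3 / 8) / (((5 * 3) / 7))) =1076 / 75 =14.35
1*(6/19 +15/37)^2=0.52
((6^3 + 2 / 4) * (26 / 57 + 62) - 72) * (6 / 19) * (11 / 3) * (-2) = -33731984 / 1083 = -31146.80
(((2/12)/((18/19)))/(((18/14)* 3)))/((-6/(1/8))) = -133/139968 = -0.00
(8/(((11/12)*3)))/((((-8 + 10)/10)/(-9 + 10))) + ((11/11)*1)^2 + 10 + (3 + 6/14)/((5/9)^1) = 12211/385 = 31.72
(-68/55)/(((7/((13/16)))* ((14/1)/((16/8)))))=-221/10780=-0.02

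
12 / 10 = 6 / 5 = 1.20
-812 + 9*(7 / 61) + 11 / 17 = -840302 / 1037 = -810.32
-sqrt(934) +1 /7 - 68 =-475 /7 - sqrt(934) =-98.42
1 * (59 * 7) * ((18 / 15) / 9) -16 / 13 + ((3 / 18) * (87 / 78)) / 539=7544611 / 140140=53.84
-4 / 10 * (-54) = 108 / 5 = 21.60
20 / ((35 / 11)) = 44 / 7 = 6.29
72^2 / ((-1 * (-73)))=5184 / 73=71.01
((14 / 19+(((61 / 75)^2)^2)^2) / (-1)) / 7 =-17658247052417089 / 133150177001953125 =-0.13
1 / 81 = 0.01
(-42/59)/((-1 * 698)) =21/20591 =0.00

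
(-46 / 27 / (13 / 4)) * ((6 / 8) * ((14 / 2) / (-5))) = 322 / 585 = 0.55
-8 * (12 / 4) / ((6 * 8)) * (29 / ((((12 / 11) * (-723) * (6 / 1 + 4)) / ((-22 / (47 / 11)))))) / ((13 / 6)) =-38599 / 8835060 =-0.00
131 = 131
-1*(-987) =987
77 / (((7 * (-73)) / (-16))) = 176 / 73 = 2.41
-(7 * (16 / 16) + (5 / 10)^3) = -57 / 8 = -7.12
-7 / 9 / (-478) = 7 / 4302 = 0.00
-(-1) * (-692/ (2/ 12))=-4152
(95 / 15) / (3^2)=19 / 27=0.70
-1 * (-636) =636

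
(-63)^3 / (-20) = 250047 / 20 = 12502.35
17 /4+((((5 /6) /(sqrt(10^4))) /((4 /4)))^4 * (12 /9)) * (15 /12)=528768001 /124416000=4.25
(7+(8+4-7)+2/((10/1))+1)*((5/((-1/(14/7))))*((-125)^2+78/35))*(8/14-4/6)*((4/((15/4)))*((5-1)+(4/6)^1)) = 1540219648/1575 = 977917.24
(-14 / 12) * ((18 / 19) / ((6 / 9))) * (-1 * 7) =441 / 38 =11.61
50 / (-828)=-25 / 414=-0.06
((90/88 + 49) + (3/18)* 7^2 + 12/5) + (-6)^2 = 63749/660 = 96.59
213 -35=178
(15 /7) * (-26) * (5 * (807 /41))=-1573650 /287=-5483.10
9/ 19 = 0.47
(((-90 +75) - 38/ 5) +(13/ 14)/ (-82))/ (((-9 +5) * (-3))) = -43263/ 22960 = -1.88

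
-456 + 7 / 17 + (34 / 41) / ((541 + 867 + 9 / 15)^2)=-15751454216255 / 34573882753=-455.59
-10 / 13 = -0.77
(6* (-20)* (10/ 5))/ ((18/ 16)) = -640/ 3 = -213.33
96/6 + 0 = 16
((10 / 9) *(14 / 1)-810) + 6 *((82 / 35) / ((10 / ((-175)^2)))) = 380300 / 9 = 42255.56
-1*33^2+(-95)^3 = -858464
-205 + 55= -150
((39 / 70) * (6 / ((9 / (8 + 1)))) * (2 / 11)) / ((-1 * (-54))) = 13 / 1155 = 0.01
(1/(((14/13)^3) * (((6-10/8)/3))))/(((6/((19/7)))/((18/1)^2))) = 177957/2401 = 74.12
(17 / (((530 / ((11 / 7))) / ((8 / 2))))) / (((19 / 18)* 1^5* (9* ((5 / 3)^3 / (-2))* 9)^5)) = -23936 / 29040985107421875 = -0.00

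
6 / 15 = 2 / 5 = 0.40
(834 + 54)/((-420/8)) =-592/35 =-16.91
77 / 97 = 0.79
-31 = -31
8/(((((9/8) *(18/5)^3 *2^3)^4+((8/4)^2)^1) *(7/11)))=5371093750/13282448715398980663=0.00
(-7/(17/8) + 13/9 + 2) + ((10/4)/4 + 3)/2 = 4805/2448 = 1.96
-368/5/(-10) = 184/25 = 7.36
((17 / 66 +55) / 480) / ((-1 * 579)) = -3647 / 18342720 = -0.00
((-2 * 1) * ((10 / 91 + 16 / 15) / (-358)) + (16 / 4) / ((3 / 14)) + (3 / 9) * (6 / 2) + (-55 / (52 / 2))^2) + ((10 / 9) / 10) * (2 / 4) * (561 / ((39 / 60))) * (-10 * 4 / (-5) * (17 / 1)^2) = 1408797094847 / 12705420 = 110881.58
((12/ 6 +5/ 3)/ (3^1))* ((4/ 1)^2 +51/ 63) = 3883/ 189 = 20.54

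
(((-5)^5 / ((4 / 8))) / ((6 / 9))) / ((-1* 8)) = 9375 / 8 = 1171.88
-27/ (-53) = 27/ 53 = 0.51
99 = 99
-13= -13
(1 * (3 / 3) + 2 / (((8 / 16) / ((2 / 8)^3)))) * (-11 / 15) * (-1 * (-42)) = -1309 / 40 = -32.72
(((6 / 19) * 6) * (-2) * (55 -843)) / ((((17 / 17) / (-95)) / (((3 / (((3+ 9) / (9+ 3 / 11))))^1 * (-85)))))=614876400 / 11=55897854.55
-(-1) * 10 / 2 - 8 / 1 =-3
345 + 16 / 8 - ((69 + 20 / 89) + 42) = 20984 / 89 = 235.78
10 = 10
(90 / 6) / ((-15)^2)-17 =-254 / 15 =-16.93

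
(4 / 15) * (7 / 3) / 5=28 / 225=0.12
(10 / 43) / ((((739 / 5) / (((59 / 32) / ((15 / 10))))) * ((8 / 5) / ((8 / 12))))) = 7375 / 9151776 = 0.00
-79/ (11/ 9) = -64.64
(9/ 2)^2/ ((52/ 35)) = 2835/ 208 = 13.63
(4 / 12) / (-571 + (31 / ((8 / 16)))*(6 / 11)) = -11 / 17727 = -0.00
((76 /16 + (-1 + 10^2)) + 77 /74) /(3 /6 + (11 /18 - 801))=-139581 /1065452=-0.13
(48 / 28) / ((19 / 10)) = 120 / 133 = 0.90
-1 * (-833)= 833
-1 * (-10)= 10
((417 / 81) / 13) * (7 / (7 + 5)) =973 / 4212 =0.23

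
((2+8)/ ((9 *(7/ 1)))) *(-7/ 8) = -5/ 36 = -0.14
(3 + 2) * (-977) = -4885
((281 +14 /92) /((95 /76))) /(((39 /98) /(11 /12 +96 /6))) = 14293839 /1495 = 9561.10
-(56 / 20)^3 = -2744 / 125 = -21.95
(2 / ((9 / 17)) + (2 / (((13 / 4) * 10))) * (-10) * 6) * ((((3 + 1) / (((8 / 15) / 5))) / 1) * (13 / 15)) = 25 / 9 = 2.78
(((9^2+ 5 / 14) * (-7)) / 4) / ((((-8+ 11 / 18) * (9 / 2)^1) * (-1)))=-1139 / 266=-4.28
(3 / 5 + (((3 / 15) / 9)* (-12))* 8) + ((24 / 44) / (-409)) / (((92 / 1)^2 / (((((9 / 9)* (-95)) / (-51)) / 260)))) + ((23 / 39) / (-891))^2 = -1089604678679759929 / 710611949475061920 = -1.53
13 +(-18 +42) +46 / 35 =1341 / 35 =38.31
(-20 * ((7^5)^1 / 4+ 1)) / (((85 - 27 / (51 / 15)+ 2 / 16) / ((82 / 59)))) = -937381360 / 619323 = -1513.56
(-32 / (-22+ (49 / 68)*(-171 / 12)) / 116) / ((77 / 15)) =32640 / 19599041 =0.00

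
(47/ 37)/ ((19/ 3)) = 141/ 703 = 0.20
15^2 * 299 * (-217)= -14598675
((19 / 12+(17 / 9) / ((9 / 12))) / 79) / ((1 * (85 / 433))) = 191819 / 725220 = 0.26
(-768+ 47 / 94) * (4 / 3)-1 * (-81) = -2827 / 3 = -942.33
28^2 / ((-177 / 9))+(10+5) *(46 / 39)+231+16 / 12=483581 / 2301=210.16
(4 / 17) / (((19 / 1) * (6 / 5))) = 10 / 969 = 0.01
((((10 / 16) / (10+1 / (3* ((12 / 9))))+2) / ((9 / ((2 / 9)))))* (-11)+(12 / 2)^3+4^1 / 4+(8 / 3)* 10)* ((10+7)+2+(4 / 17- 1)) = 250280980 / 56457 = 4433.13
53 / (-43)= -53 / 43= -1.23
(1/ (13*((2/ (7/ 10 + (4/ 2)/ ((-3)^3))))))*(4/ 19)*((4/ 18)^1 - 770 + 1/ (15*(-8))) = -3602599/ 923400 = -3.90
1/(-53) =-1/53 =-0.02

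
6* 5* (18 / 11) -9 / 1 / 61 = 32841 / 671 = 48.94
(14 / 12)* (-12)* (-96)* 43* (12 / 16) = 43344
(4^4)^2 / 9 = 65536 / 9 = 7281.78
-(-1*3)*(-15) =-45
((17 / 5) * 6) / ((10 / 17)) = 867 / 25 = 34.68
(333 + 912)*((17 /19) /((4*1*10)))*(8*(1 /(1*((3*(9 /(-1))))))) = -8.25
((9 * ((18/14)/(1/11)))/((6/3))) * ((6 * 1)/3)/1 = 127.29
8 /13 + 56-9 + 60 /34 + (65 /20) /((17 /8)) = 11251 /221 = 50.91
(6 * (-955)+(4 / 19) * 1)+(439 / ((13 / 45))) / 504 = -79212743 / 13832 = -5726.77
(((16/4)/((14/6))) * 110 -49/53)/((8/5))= 348085/2968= 117.28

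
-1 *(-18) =18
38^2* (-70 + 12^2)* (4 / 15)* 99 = 14104992 / 5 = 2820998.40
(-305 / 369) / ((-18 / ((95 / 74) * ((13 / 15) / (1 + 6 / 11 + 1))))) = 0.02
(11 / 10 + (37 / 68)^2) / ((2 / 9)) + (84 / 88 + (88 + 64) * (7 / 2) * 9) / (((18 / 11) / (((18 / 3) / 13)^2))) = 4920800997 / 7814560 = 629.70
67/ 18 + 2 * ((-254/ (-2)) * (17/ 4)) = 9749/ 9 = 1083.22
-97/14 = -6.93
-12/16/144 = -1/192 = -0.01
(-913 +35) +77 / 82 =-71919 / 82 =-877.06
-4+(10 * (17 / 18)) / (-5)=-53 / 9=-5.89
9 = 9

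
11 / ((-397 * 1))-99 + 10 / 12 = -98.19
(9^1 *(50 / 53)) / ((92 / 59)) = 13275 / 2438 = 5.45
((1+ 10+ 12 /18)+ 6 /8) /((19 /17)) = 2533 /228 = 11.11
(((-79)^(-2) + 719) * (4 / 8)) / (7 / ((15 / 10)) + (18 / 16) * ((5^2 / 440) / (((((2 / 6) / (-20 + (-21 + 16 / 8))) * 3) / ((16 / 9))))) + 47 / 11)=8461728 / 106097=79.75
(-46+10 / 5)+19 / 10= -421 / 10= -42.10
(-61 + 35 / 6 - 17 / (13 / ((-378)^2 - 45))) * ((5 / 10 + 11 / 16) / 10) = -22187.80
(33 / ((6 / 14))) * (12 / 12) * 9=693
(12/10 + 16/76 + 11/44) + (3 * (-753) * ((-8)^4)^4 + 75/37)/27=-23550073051458216.93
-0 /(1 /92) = 0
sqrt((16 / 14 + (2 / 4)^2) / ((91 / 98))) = sqrt(6) / 2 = 1.22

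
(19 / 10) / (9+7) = 19 / 160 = 0.12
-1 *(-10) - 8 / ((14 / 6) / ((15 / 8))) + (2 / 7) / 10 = 18 / 5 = 3.60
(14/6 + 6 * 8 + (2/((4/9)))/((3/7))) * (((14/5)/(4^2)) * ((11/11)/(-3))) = -511/144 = -3.55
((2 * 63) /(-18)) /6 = -7 /6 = -1.17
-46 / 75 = -0.61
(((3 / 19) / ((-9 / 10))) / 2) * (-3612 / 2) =158.42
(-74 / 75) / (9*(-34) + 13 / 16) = 1184 / 366225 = 0.00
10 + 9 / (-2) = 11 / 2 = 5.50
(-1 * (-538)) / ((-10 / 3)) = -807 / 5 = -161.40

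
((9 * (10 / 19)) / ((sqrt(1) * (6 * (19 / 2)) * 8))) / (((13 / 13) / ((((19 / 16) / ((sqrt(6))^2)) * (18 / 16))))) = 45 / 19456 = 0.00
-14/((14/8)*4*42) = -1/21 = -0.05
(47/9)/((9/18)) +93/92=9485/828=11.46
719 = 719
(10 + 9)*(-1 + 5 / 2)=57 / 2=28.50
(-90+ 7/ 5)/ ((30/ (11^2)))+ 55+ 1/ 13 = -589439/ 1950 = -302.28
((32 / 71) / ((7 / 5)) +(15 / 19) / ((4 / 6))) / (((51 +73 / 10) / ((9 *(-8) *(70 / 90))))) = -1137800 / 786467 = -1.45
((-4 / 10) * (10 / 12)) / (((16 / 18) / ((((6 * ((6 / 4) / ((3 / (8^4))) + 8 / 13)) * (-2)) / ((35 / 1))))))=263.39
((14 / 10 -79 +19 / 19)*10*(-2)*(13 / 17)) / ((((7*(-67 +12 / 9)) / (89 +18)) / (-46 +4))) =38358216 / 3349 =11453.63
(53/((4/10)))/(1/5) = 1325/2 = 662.50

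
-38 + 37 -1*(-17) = 16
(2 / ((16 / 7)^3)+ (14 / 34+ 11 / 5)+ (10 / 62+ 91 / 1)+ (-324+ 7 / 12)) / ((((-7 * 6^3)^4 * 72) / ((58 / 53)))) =-15391087379 / 23063187066050272296960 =-0.00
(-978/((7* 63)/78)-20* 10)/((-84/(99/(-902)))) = -13707/28126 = -0.49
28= 28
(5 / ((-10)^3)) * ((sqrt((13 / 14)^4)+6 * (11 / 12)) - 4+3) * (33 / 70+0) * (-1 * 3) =104049 / 2744000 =0.04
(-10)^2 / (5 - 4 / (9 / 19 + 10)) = 21.65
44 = 44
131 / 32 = 4.09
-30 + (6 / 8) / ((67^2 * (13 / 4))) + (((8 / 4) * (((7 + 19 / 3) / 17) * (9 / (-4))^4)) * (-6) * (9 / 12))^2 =564699339687573 / 17269937152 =32698.40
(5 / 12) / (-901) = -5 / 10812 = -0.00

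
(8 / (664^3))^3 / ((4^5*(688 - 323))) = 1 / 18316208323636992678371000320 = 0.00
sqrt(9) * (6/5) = 18/5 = 3.60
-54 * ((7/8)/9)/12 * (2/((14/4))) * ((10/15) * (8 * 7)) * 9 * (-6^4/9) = 12096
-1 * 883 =-883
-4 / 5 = -0.80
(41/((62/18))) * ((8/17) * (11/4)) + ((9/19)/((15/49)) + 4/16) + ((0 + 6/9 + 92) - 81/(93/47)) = 41413403/600780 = 68.93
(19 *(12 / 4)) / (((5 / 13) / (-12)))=-1778.40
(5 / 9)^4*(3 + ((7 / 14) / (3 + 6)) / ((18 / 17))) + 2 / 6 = 0.62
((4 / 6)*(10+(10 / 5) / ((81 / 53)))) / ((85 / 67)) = 122744 / 20655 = 5.94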